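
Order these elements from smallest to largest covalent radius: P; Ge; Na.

P < Ge < Na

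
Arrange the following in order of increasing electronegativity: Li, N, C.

Li is in period 2, group 1; C is in period 2, group 14; N is in period 2, group 15.
Electronegativity increases across a period and decreases down a group, tracking effective nuclear charge and atomic size.
All lie in period 2, so electronegativity increases left to right.
So from lowest to highest: Li < C < N.

Li < C < N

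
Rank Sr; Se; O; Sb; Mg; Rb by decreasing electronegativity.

O is in period 2, group 16; Mg is in period 3, group 2; Se is in period 4, group 16; Rb is in period 5, group 1; Sr is in period 5, group 2; Sb is in period 5, group 15.
Smaller atoms with higher effective nuclear charge are more electronegative.
Neither a single period nor a single group — weigh both effects.
Sr > Rb: Sr lies to the right of Rb in period 5, so the across-period effect alone puts Sr higher.
Mg > Sr: they share group 2; the group trend gives Mg the larger value.
Sb > Mg: period and group pull opposite ways; the across-period shift dominates (2.05 vs 1.31).
Se > Sb: both effects reinforce here, so Se is clearly the higher of the two.
O > Se: they share group 16; the group trend gives O the larger value.
Tabulated electronegativity (Pauling): O 3.44, Mg 1.31, Se 2.55, Rb 0.82, Sr 0.95, Sb 2.05.
So from highest to lowest: O > Se > Sb > Mg > Sr > Rb.

O > Se > Sb > Mg > Sr > Rb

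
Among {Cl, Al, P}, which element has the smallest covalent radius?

Cl

Al is in period 3, group 13; P is in period 3, group 15; Cl is in period 3, group 17.
Atomic radius shrinks across a period as nuclear charge pulls the same shell inward, and grows down a group as new shells are added.
All lie in period 3, so atomic radius increases right to left.
The smallest covalent radius among these belongs to Cl.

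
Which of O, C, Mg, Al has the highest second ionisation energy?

O

IE_2 is the cost of taking one more electron from the +1 cation: O⁺ still has 5 valence electrons; C⁺ still has 3 valence electrons; Mg⁺ still has 1 valence electron; Al⁺ still has 2 valence electrons.
All are still removing valence electrons, so compare the +1 ions as you would atoms: IE_2 generally rises across a period (higher Z_eff) and falls down a group (larger shell), subject to the usual subshell exceptions.
Valence configurations: O⁺ [He]2s²2p³, C⁺ [He]2s²2p¹, Mg⁺ [Ne]3s¹, Al⁺ [Ne]3s².
The numbers (kJ/mol): O 3388, C 2353, Mg 1451, Al 1817.
So the second ionization energies run Mg < Al < C < O.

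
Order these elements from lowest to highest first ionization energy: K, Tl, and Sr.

K is in period 4, group 1; Sr is in period 5, group 2; Tl is in period 6, group 13.
Across a period the outer electron is held more tightly (higher IE₁); down a group it sits in a higher shell, more shielded, and comes off more easily.
These sit on a diagonal, where the across-period and down-group effects partly cancel.
Sr > K: the two effects oppose for this pair; the across-period effect wins (550 vs 419 kJ/mol).
Tl > Sr: period and group pull opposite ways; the across-period shift dominates (589 vs 550 kJ/mol).
Tabulated first ionization energy (kJ/mol): K 419, Sr 550, Tl 589.
So from lowest to highest: K < Sr < Tl.

K, Sr, Tl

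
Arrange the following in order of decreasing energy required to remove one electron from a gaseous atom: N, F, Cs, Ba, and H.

F > N > H > Ba > Cs

H is in period 1, group 1; N is in period 2, group 15; F is in period 2, group 17; Cs is in period 6, group 1; Ba is in period 6, group 2.
First ionization energy rises across a period (greater Z_eff holds electrons more tightly) and falls down a group (valence electrons are farther from the nucleus).
Here both period and group differ, so the two effects have to be weighed against each other.
Ba > Cs: Ba lies to the right of Cs in period 6, so the across-period effect alone puts Ba higher.
H > Ba: the two effects oppose for this pair; the down-group effect wins (1312 vs 503 kJ/mol).
N > H: period and group pull opposite ways; the across-period shift dominates (1402 vs 1312 kJ/mol).
F > N: F lies to the right of N in period 2, so the across-period effect alone puts F higher.
Tabulated first ionization energy (kJ/mol): H 1312, N 1402, F 1681, Cs 376, Ba 503.
So from highest to lowest: F > N > H > Ba > Cs.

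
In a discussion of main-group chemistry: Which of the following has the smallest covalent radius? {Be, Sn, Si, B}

B

Be is in period 2, group 2; B is in period 2, group 13; Si is in period 3, group 14; Sn is in period 5, group 14.
Across a period the added protons contract the valence shell; down a group each new principal shell makes the atom larger.
These span different periods and groups, so the two trends combine.
Be > B: Be lies to the left of B in period 2, so the across-period effect alone puts Be larger.
Si > Be: period and group pull opposite ways; the down-group shift dominates (116 vs 102 pm).
Sn > Si: Sn sits below Si in group 14, so the down-group effect alone puts Sn larger.
Tabulated atomic radius (pm): Be 102, B 85, Si 116, Sn 140.
The smallest covalent radius among these belongs to B.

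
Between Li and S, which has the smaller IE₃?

Consider each +2 ion: Li²⁺ is already 1 electron into the core; S²⁺ still has 4 valence electrons.
Core electrons are held far more tightly than valence electrons, so Li tops the IE_3 order.
Approximate IE_3 values (kJ/mol): Li 11815, S 3357.
Hence IE_3: S < Li.

S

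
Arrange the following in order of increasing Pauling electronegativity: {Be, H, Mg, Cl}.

H is in period 1, group 1; Be is in period 2, group 2; Mg is in period 3, group 2; Cl is in period 3, group 17.
Smaller atoms with higher effective nuclear charge are more electronegative.
These span different periods and groups, so the two trends combine.
Be > Mg: they share group 2; the group trend gives Be the larger value.
H > Be: period and group pull opposite ways; the down-group shift dominates (2.20 vs 1.57).
Cl > H: period and group pull opposite ways; the across-period shift dominates (3.16 vs 2.20).
For reference (Pauling): H 2.20, Be 1.57, Mg 1.31, Cl 3.16.
So from lowest to highest: Mg < Be < H < Cl.

Mg, Be, H, Cl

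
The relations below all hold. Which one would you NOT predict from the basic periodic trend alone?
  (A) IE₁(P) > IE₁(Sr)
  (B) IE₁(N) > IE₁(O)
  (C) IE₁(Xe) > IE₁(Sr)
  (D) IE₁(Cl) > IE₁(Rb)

The general trend: first ionization energy increases across a period and decreases down a group.
(A) P (period 3, group 15) vs Sr (period 5, group 2): the stated order agrees with the simple trend.
(B) N (period 2, group 15) vs O (period 2, group 16): the stated order contradicts the simple trend.
(C) Xe (period 5, group 18) vs Sr (period 5, group 2): the stated order agrees with the simple trend.
(D) Cl (period 3, group 17) vs Rb (period 5, group 1): the stated order agrees with the simple trend.
The exception is (B): pairing an electron in O's 2p⁴ costs repulsion energy, so O ionizes more easily than half-filled N (2p³).

(B)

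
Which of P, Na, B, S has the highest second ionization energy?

Na

Consider each +1 ion: P⁺ still has 4 valence electrons; Na⁺ is the bare [Ne] core; B⁺ still has 2 valence electrons; S⁺ still has 5 valence electrons.
Breaking into a closed-shell core is much more expensive than removing a leftover valence electron — Na has the largest IE_2 here.
Valence configurations: P⁺ [Ne]3s²3p², B⁺ [He]2s², S⁺ [Ne]3s²3p³.
The numbers (kJ/mol): P 1907, Na 4562, B 2427, S 2252.
Putting it together, IE_2: P < S < B < Na.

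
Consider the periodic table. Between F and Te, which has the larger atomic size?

Te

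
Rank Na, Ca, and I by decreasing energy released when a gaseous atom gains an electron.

I, Na, Ca

Atoms with high Z_eff and room in the valence shell (especially the halogens) have the most exothermic electron affinities.
Here both period and group differ, so the two effects have to be weighed against each other.
Na > Ca: the two effects oppose for this pair; the down-group effect wins (53 vs 2 kJ/mol).
I > Na: period and group pull opposite ways; the across-period shift dominates (295 vs 53 kJ/mol).
Approximate values (kJ/mol): Na 53, Ca 2, I 295.
So from highest to lowest: I > Na > Ca.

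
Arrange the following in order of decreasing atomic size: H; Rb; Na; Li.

Rb, Na, Li, H

H is in period 1, group 1; Li is in period 2, group 1; Na is in period 3, group 1; Rb is in period 5, group 1.
Radius decreases left→right (rising Z_eff, same n) and increases top→bottom (higher n).
All are in group 1, so atomic radius increases down the group.
So from largest to smallest: Rb > Na > Li > H.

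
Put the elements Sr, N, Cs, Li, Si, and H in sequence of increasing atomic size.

H, N, Si, Li, Sr, Cs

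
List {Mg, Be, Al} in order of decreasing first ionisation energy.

Be, Mg, Al

Be is in period 2, group 2; Mg is in period 3, group 2; Al is in period 3, group 13.
Removing the outermost electron gets harder across a period and easier down a group.
Here both period and group differ, so the two effects have to be weighed against each other.
Mg > Al: this pair runs against the simple trend — see the exception note.
Be > Mg: they share group 2; the group trend gives Be the larger value.
Note the exception: Mg has a higher first ionization energy than Al, contrary to the simple trend — Al's single 3p electron is easier to remove than one from Mg's filled 3s².
For reference (kJ/mol): Be 900, Mg 738, Al 578.
So from highest to lowest: Be > Mg > Al.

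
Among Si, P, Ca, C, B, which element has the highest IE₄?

IE_4 is the cost of taking one more electron from the +3 cation: Si³⁺ still has 1 valence electron; P³⁺ still has 2 valence electrons; Ca³⁺ is already 1 electron into the core; C³⁺ still has 1 valence electron; B³⁺ is the bare [He] core.
Core electrons are held far more tightly than valence electrons, so Ca and B top the IE_4 order.
Valence configurations: Si³⁺ [Ne]3s¹, P³⁺ [Ne]3s², C³⁺ [He]2s¹.
Approximate IE_4 values (kJ/mol): Si 4356, P 4964, Ca 6491, C 6223, B 25026.
Putting it together, IE_4: Si < P < C < Ca < B.

B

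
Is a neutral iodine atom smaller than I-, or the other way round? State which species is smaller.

I

Forming I- adds 1 electron to I. More electron–electron repulsion in the same shell, with unchanged nuclear charge, lets the cloud expand.
An anion is larger than its parent atom: I- > I.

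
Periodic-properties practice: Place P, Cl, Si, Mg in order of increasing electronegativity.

Mg is in period 3, group 2; Si is in period 3, group 14; P is in period 3, group 15; Cl is in period 3, group 17.
Electronegativity increases across a period and decreases down a group, tracking effective nuclear charge and atomic size.
All lie in period 3, so electronegativity increases left to right.
So from lowest to highest: Mg < Si < P < Cl.

Mg < Si < P < Cl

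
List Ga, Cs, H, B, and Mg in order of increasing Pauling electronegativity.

Cs < Mg < Ga < B < H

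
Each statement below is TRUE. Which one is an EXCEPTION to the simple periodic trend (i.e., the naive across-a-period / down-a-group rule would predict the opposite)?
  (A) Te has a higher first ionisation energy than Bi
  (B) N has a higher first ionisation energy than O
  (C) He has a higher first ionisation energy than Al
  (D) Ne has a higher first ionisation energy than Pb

The general trend: first ionisation energy increases across a period and decreases down a group.
(A) Te (period 5, group 16) vs Bi (period 6, group 15): the stated order agrees with the simple trend.
(B) N (period 2, group 15) vs O (period 2, group 16): the stated order contradicts the simple trend.
(C) He (period 1, group 18) vs Al (period 3, group 13): the stated order agrees with the simple trend.
(D) Ne (period 2, group 18) vs Pb (period 6, group 14): the stated order agrees with the simple trend.
The exception is (B): pairing an electron in O's 2p⁴ costs repulsion energy, so O ionizes more easily than half-filled N (2p³).

(B)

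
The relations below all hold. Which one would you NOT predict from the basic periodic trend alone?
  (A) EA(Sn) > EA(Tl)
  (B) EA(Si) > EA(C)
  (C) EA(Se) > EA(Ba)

(B)

The general trend: electron affinity increases across a period and decreases down a group.
(A) Sn (period 5, group 14) vs Tl (period 6, group 13): the stated order agrees with the simple trend.
(B) Si (period 3, group 14) vs C (period 2, group 14): the stated order contradicts the simple trend.
(C) Se (period 4, group 16) vs Ba (period 6, group 2): the stated order agrees with the simple trend.
The exception is (B): Si's larger, more diffuse 3p orbitals accept an added electron slightly more readily than C's compact 2p.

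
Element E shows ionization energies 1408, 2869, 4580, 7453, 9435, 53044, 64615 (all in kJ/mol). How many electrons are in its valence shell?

Look for the largest jump between consecutive ionization energies: IE6/IE5 ≈ 5.6, far larger than any earlier ratio.
That jump marks the point where a core electron is being removed. So the atom has 5 valence electrons.

5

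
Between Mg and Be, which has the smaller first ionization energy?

Mg

Be is in period 2, group 2; Mg is in period 3, group 2.
Across a period the outer electron is held more tightly (higher IE₁); down a group it sits in a higher shell, more shielded, and comes off more easily.
All are in group 2, so first ionization energy increases up the group.
So Mg has the smaller first ionization energy (Mg < Be).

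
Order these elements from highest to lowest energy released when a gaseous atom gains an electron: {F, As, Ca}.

F, As, Ca

Atoms with high Z_eff and room in the valence shell (especially the halogens) have the most exothermic electron affinities.
Neither a single period nor a single group — weigh both effects.
As > Ca: both are in period 4; the period trend gives As the larger value.
F > As: relative to As, both the across-period and down-group shifts push F's electron affinity up.
Tabulated electron affinity (kJ/mol): F 328, Ca 2, As 78.
So from highest to lowest: F > As > Ca.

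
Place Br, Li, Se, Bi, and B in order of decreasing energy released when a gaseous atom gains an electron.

Atoms with high Z_eff and room in the valence shell (especially the halogens) have the most exothermic electron affinities.
These span different periods and groups, so the two trends combine.
Li > B: this pair runs against the simple trend — see the exception note.
Bi > Li: the two effects oppose for this pair; the across-period effect wins (91 vs 60 kJ/mol).
Se > Bi: both effects reinforce here, so Se is clearly the higher of the two.
Br > Se: Br lies to the right of Se in period 4, so the across-period effect alone puts Br higher.
Note the exception: Li has a higher electron affinity than B, contrary to the simple trend — B's ns²np¹ configuration gives only a small electron affinity — the sparsely filled np subshell binds an added electron weakly.
Tabulated electron affinity (kJ/mol): Li 60, B 27, Se 195, Br 325, Bi 91.
So from highest to lowest: Br > Se > Bi > Li > B.

Br, Se, Bi, Li, B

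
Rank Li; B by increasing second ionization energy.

IE_2 is the cost of taking one more electron from the +1 cation: Li⁺ is the bare [He] core; B⁺ still has 2 valence electrons.
Core electrons are held far more tightly than valence electrons, so Li tops the IE_2 order.
Approximate IE_2 values (kJ/mol): Li 7298, B 2427.
Hence IE_2: B < Li.

B < Li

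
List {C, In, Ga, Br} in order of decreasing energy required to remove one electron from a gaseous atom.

Removing the outermost electron gets harder across a period and easier down a group.
Neither a single period nor a single group — weigh both effects.
Ga > In: Ga sits above In in group 13, so the down-group effect alone puts Ga higher.
C > Ga: relative to Ga, both the across-period and down-group shifts push C's first ionization energy up.
Br > C: period and group pull opposite ways; the across-period shift dominates (1140 vs 1086 kJ/mol).
For reference (kJ/mol): C 1086, Ga 579, Br 1140, In 558.
So from highest to lowest: Br > C > Ga > In.

Br > C > Ga > In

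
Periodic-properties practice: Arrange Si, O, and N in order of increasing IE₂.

Si < N < O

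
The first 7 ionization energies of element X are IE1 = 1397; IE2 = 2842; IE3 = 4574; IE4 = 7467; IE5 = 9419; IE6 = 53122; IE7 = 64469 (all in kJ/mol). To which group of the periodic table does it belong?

Group 15

Look for the largest jump between consecutive ionization energies: IE6/IE5 ≈ 5.6, far larger than any earlier ratio.
That jump marks the point where a core electron is being removed. So the atom has 5 valence electrons.
A main-group element with 5 valence electrons is in group 15.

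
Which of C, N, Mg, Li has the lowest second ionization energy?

Mg

IE_2 is the cost of taking one more electron from the +1 cation: C⁺ still has 3 valence electrons; N⁺ still has 4 valence electrons; Mg⁺ still has 1 valence electron; Li⁺ is the bare [He] core.
Pulling an electron out of a noble-gas core costs far more than removing a remaining valence electron, so Li sits at the high end of IE_2.
Valence configurations: C⁺ [He]2s²2p¹, N⁺ [He]2s²2p², Mg⁺ [Ne]3s¹.
The numbers (kJ/mol): C 2353, N 2856, Mg 1451, Li 7298.
So the second ionization energies run Mg < C < N < Li.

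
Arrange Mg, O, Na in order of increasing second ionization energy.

The second ionization energy removes an electron from the +1 ion. For each element: Mg⁺ still has 1 valence electron; O⁺ still has 5 valence electrons; Na⁺ is the bare [Ne] core.
Core electrons are held far more tightly than valence electrons, so Na tops the IE_2 order.
Valence configurations: Mg⁺ [Ne]3s¹, O⁺ [He]2s²2p³.
Tabulated IE_2 (kJ/mol): Mg 1451, O 3388, Na 4562.
Putting it together, IE_2: Mg < O < Na.

Mg < O < Na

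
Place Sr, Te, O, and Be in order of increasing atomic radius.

Moving right in a period, electrons are added to the same shell under a stronger nuclear pull, so atoms get smaller; moving down, a new shell is opened and atoms get larger.
These span different periods and groups, so the two trends combine.
Be > O: both are in period 2; the period trend gives Be the larger value.
Te > Be: the two effects oppose for this pair; the down-group effect wins (136 vs 102 pm).
Sr > Te: Sr lies to the left of Te in period 5, so the across-period effect alone puts Sr larger.
For reference (pm): Be 102, O 63, Sr 185, Te 136.
So from smallest to largest: O < Be < Te < Sr.

O < Be < Te < Sr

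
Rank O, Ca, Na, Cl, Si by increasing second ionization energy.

After 1 electron has been removed, what remains? O⁺ still has 5 valence electrons; Ca⁺ still has 1 valence electron; Na⁺ is the bare [Ne] core; Cl⁺ still has 6 valence electrons; Si⁺ still has 3 valence electrons.
Pulling an electron out of a noble-gas core costs far more than removing a remaining valence electron, so Na sits at the high end of IE_2.
Valence configurations: O⁺ [He]2s²2p³, Ca⁺ [Ar]4s¹, Cl⁺ [Ne]3s²3p⁴, Si⁺ [Ne]3s²3p¹.
The numbers (kJ/mol): O 3388, Ca 1145, Na 4562, Cl 2298, Si 1577.
Hence IE_2: Ca < Si < Cl < O < Na.

Ca < Si < Cl < O < Na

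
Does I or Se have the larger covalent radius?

I

Se is in period 4, group 16; I is in period 5, group 17.
Moving right in a period, electrons are added to the same shell under a stronger nuclear pull, so atoms get smaller; moving down, a new shell is opened and atoms get larger.
A diagonal step moves right (one effect) and down (the opposite effect) at once.
I > Se: period and group pull opposite ways; the down-group shift dominates (133 vs 116 pm).
Tabulated atomic radius (pm): Se 116, I 133.
So I has the larger covalent radius (I > Se).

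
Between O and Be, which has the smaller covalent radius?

Be is in period 2, group 2; O is in period 2, group 16.
Radius decreases left→right (rising Z_eff, same n) and increases top→bottom (higher n).
All lie in period 2, so atomic radius increases right to left.
So O has the smaller covalent radius (O < Be).

O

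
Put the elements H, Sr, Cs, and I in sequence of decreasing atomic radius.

Cs > Sr > I > H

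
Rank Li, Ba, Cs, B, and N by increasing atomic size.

Li is in period 2, group 1; B is in period 2, group 13; N is in period 2, group 15; Cs is in period 6, group 1; Ba is in period 6, group 2.
Across a period the added protons contract the valence shell; down a group each new principal shell makes the atom larger.
Here both period and group differ, so the two effects have to be weighed against each other.
B > N: B lies to the left of N in period 2, so the across-period effect alone puts B larger.
Li > B: both are in period 2; the period trend gives Li the larger value.
Ba > Li: period and group pull opposite ways; the down-group shift dominates (196 vs 133 pm).
Cs > Ba: both are in period 6; the period trend gives Cs the larger value.
Approximate values (pm): Li 133, B 85, N 71, Cs 232, Ba 196.
So from smallest to largest: N < B < Li < Ba < Cs.

N, B, Li, Ba, Cs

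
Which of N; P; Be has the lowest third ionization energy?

P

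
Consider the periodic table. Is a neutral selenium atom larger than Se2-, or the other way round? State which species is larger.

Se2-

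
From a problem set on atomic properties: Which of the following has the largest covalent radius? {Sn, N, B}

Sn

B is in period 2, group 13; N is in period 2, group 15; Sn is in period 5, group 14.
Radius decreases left→right (rising Z_eff, same n) and increases top→bottom (higher n).
These span different periods and groups, so the two trends combine.
B > N: B lies to the left of N in period 2, so the across-period effect alone puts B larger.
Sn > B: the two effects oppose for this pair; the down-group effect wins (140 vs 85 pm).
Tabulated atomic radius (pm): B 85, N 71, Sn 140.
The largest covalent radius among these belongs to Sn.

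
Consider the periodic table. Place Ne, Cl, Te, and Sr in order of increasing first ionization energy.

First ionization energy rises across a period (greater Z_eff holds electrons more tightly) and falls down a group (valence electrons are farther from the nucleus).
Neither a single period nor a single group — weigh both effects.
Te > Sr: Te lies to the right of Sr in period 5, so the across-period effect alone puts Te higher.
Cl > Te: both effects reinforce here, so Cl is clearly the higher of the two.
Ne > Cl: relative to Cl, both the across-period and down-group shifts push Ne's first ionization energy up.
Approximate values (kJ/mol): Ne 2081, Cl 1251, Sr 550, Te 869.
So from lowest to highest: Sr < Te < Cl < Ne.

Sr, Te, Cl, Ne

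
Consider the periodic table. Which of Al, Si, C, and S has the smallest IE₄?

Si

The fourth ionization energy removes an electron from the +3 ion. For each element: Al³⁺ is the bare [Ne] core; Si³⁺ still has 1 valence electron; C³⁺ still has 1 valence electron; S³⁺ still has 3 valence electrons.
Core electrons are held far more tightly than valence electrons, so Al tops the IE_4 order.
Valence configurations: Si³⁺ [Ne]3s¹, C³⁺ [He]2s¹, S³⁺ [Ne]3s²3p¹.
Tabulated IE_4 (kJ/mol): Al 11577, Si 4356, C 6223, S 4556.
Putting it together, IE_4: Si < S < C < Al.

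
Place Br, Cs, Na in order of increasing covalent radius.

Na is in period 3, group 1; Br is in period 4, group 17; Cs is in period 6, group 1.
Moving right in a period, electrons are added to the same shell under a stronger nuclear pull, so atoms get smaller; moving down, a new shell is opened and atoms get larger.
These span different periods and groups, so the two trends combine.
Na > Br: period and group pull opposite ways; the across-period shift dominates (155 vs 114 pm).
Cs > Na: they share group 1; the group trend gives Cs the larger value.
Tabulated atomic radius (pm): Na 155, Br 114, Cs 232.
So from smallest to largest: Br < Na < Cs.

Br < Na < Cs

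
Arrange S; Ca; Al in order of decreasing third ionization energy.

The third ionization energy removes an electron from the +2 ion. For each element: S²⁺ still has 4 valence electrons; Ca²⁺ is the bare [Ar] core; Al²⁺ still has 1 valence electron.
Pulling an electron out of a noble-gas core costs far more than removing a remaining valence electron, so Ca sits at the high end of IE_3.
Valence configurations: S²⁺ [Ne]3s²3p², Al²⁺ [Ne]3s¹.
Approximate IE_3 values (kJ/mol): S 3357, Ca 4912, Al 2745.
Hence IE_3: Al < S < Ca.

Ca > S > Al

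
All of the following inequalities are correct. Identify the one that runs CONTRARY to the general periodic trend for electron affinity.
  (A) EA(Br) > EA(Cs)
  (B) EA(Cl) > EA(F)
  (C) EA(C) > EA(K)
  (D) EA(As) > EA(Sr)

The general trend: electron affinity increases across a period and decreases down a group.
(A) Br (period 4, group 17) vs Cs (period 6, group 1): the stated order agrees with the simple trend.
(B) Cl (period 3, group 17) vs F (period 2, group 17): the stated order contradicts the simple trend.
(C) C (period 2, group 14) vs K (period 4, group 1): the stated order agrees with the simple trend.
(D) As (period 4, group 15) vs Sr (period 5, group 2): the stated order agrees with the simple trend.
The exception is (B): F's small 2p subshell makes the incoming electron feel strong e⁻–e⁻ repulsion, so Cl actually releases more energy on gaining an electron.

(B)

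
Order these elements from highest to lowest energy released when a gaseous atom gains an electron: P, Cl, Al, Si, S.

Cl > S > Si > P > Al

Al is in period 3, group 13; Si is in period 3, group 14; P is in period 3, group 15; S is in period 3, group 16; Cl is in period 3, group 17.
Adding an electron releases more energy for atoms nearer the top right (short of the noble gases).
All lie in period 3; the across-period trend (electron affinity increases left to right) applies, with the exception below.
Note the exception: Si has a higher electron affinity than P, contrary to the simple trend — adding an electron to P's half-filled 3p³ is unfavourable, so Si (3p²) has the more exothermic EA.
Tabulated electron affinity (kJ/mol): Al 42, Si 134, P 72, S 200, Cl 349.
So from highest to lowest: Cl > S > Si > P > Al.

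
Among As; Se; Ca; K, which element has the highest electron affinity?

Adding an electron releases more energy for atoms nearer the top right (short of the noble gases).
All lie in period 4; the across-period trend (electron affinity increases left to right) applies, with the exception below.
Note the exception: K has a higher electron affinity than Ca, contrary to the simple trend — adding an electron to Ca (ns²) has to open a new, higher-energy np subshell, which is unfavourable.
Tabulated electron affinity (kJ/mol): K 48, Ca 2, As 78, Se 195.
The highest electron affinity among these belongs to Se.

Se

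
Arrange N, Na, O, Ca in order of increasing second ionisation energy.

Ca, N, O, Na

After 1 electron has been removed, what remains? N⁺ still has 4 valence electrons; Na⁺ is the bare [Ne] core; O⁺ still has 5 valence electrons; Ca⁺ still has 1 valence electron.
Core electrons are held far more tightly than valence electrons, so Na tops the IE_2 order.
Valence configurations: N⁺ [He]2s²2p², O⁺ [He]2s²2p³, Ca⁺ [Ar]4s¹.
Tabulated IE_2 (kJ/mol): N 2856, Na 4562, O 3388, Ca 1145.
So the second ionization energies run Ca < N < O < Na.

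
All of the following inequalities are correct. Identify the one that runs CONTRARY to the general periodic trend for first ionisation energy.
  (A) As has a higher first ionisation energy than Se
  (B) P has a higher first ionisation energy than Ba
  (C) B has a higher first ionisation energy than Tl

(A)

The general trend: first ionisation energy increases across a period and decreases down a group.
(A) As (period 4, group 15) vs Se (period 4, group 16): the stated order contradicts the simple trend.
(B) P (period 3, group 15) vs Ba (period 6, group 2): the stated order agrees with the simple trend.
(C) B (period 2, group 13) vs Tl (period 6, group 13): the stated order agrees with the simple trend.
The exception is (A): Se (4p⁴) ionizes more easily than half-filled As (4p³).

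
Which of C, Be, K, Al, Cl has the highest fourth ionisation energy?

Be

After 3 electrons have been removed, what remains? C³⁺ still has 1 valence electron; Be³⁺ is already 1 electron into the core; K³⁺ is already 2 electrons into the core; Al³⁺ is the bare [Ne] core; Cl³⁺ still has 4 valence electrons.
Usually core removal costs more than valence removal, but here the competition is close: a tightly held n=2 valence electron can cost more to remove than an n=3 core electron, so the actual values have to decide it.
Valence configurations: C³⁺ [He]2s¹, Cl³⁺ [Ne]3s²3p².
Approximate IE_4 values (kJ/mol): C 6223, Be 21007, K 5877, Al 11577, Cl 5159.
Overall IE_4 order: Cl < K < C < Al < Be.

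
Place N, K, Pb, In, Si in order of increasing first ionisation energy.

N is in period 2, group 15; Si is in period 3, group 14; K is in period 4, group 1; In is in period 5, group 13; Pb is in period 6, group 14.
First ionization energy rises across a period (greater Z_eff holds electrons more tightly) and falls down a group (valence electrons are farther from the nucleus).
These span different periods and groups, so the two trends combine.
In > K: the two effects oppose for this pair; the across-period effect wins (558 vs 419 kJ/mol).
Pb > In: period and group pull opposite ways; the across-period shift dominates (716 vs 558 kJ/mol).
Si > Pb: Si sits above Pb in group 14, so the down-group effect alone puts Si higher.
N > Si: both effects reinforce here, so N is clearly the higher of the two.
For reference (kJ/mol): N 1402, Si 786, K 419, In 558, Pb 716.
So from lowest to highest: K < In < Pb < Si < N.

K < In < Pb < Si < N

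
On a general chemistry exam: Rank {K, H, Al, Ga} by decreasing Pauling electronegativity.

H, Ga, Al, K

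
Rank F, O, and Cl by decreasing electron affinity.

Cl > F > O

O is in period 2, group 16; F is in period 2, group 17; Cl is in period 3, group 17.
Electron affinity generally becomes more exothermic across a period toward the halogens and less exothermic down a group.
Neither a single period nor a single group — weigh both effects.
F > O: F lies to the right of O in period 2, so the across-period effect alone puts F higher.
Cl > F: this pair runs against the simple trend — see the exception note.
Note the exception: Cl has a higher electron affinity than F, contrary to the simple trend — F's small 2p subshell makes the incoming electron feel strong e⁻–e⁻ repulsion, so Cl actually releases more energy on gaining an electron.
Tabulated electron affinity (kJ/mol): O 141, F 328, Cl 349.
So from highest to lowest: Cl > F > O.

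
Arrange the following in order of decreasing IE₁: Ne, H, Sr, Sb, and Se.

Ne > H > Se > Sb > Sr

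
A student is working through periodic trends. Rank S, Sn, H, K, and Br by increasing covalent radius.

H < S < Br < Sn < K

Radius decreases left→right (rising Z_eff, same n) and increases top→bottom (higher n).
Here both period and group differ, so the two effects have to be weighed against each other.
S > H: period and group pull opposite ways; the down-group shift dominates (103 vs 32 pm).
Br > S: the two effects oppose for this pair; the down-group effect wins (114 vs 103 pm).
Sn > Br: relative to Br, both the across-period and down-group shifts push Sn's atomic radius up.
K > Sn: period and group pull opposite ways; the across-period shift dominates (196 vs 140 pm).
Approximate values (pm): H 32, S 103, K 196, Br 114, Sn 140.
So from smallest to largest: H < S < Br < Sn < K.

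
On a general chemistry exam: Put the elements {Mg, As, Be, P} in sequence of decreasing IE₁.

Be is in period 2, group 2; Mg is in period 3, group 2; P is in period 3, group 15; As is in period 4, group 15.
Removing the outermost electron gets harder across a period and easier down a group.
These span different periods and groups, so the two trends combine.
Be > Mg: Be sits above Mg in group 2, so the down-group effect alone puts Be higher.
As > Be: the two effects oppose for this pair; the across-period effect wins (947 vs 900 kJ/mol).
P > As: P sits above As in group 15, so the down-group effect alone puts P higher.
For reference (kJ/mol): Be 900, Mg 738, P 1012, As 947.
So from highest to lowest: P > As > Be > Mg.

P, As, Be, Mg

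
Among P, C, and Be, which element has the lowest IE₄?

After 3 electrons have been removed, what remains? P³⁺ still has 2 valence electrons; C³⁺ still has 1 valence electron; Be³⁺ is already 1 electron into the core.
Breaking into a closed-shell core is much more expensive than removing a leftover valence electron — Be has the largest IE_4 here.
Valence configurations: P³⁺ [Ne]3s², C³⁺ [He]2s¹.
Tabulated IE_4 (kJ/mol): P 4964, C 6223, Be 21007.
Hence IE_4: P < C < Be.

P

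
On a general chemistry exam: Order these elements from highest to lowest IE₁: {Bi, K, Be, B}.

Be > B > Bi > K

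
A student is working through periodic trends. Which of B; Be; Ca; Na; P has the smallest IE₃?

P

IE_3 is the cost of taking one more electron from the +2 cation: B²⁺ still has 1 valence electron; Be²⁺ is the bare [He] core; Ca²⁺ is the bare [Ar] core; Na²⁺ is already 1 electron into the core; P²⁺ still has 3 valence electrons.
Pulling an electron out of a noble-gas core costs far more than removing a remaining valence electron, so Ca, Na and Be sit at the high end of IE_3.
Valence configurations: B²⁺ [He]2s¹, P²⁺ [Ne]3s²3p¹.
Tabulated IE_3 (kJ/mol): B 3660, Be 14849, Ca 4912, Na 6910, P 2914.
So the third ionization energies run P < B < Ca < Na < Be.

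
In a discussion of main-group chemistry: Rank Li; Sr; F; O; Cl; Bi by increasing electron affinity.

Sr < Li < Bi < O < F < Cl

Li is in period 2, group 1; O is in period 2, group 16; F is in period 2, group 17; Cl is in period 3, group 17; Sr is in period 5, group 2; Bi is in period 6, group 15.
Atoms with high Z_eff and room in the valence shell (especially the halogens) have the most exothermic electron affinities.
Neither a single period nor a single group — weigh both effects.
Li > Sr: the two effects oppose for this pair; the down-group effect wins (60 vs 5 kJ/mol).
Bi > Li: period and group pull opposite ways; the across-period shift dominates (91 vs 60 kJ/mol).
O > Bi: both effects reinforce here, so O is clearly the higher of the two.
F > O: both are in period 2; the period trend gives F the larger value.
Cl > F: this pair runs against the simple trend — see the exception note.
Note the exception: Cl has a higher electron affinity than F, contrary to the simple trend — F's small 2p subshell makes the incoming electron feel strong e⁻–e⁻ repulsion, so Cl actually releases more energy on gaining an electron.
For reference (kJ/mol): Li 60, O 141, F 328, Cl 349, Sr 5, Bi 91.
So from lowest to highest: Sr < Li < Bi < O < F < Cl.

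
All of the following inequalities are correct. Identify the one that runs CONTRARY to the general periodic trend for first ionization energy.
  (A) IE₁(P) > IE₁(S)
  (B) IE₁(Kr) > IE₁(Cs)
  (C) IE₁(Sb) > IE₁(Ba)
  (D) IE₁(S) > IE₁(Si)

(A)

The general trend: first ionization energy increases across a period and decreases down a group.
(A) P (period 3, group 15) vs S (period 3, group 16): the stated order contradicts the simple trend.
(B) Kr (period 4, group 18) vs Cs (period 6, group 1): the stated order agrees with the simple trend.
(C) Sb (period 5, group 15) vs Ba (period 6, group 2): the stated order agrees with the simple trend.
(D) S (period 3, group 16) vs Si (period 3, group 14): the stated order agrees with the simple trend.
The exception is (A): S (3p⁴) ionizes more easily than half-filled P (3p³) because the paired 3p electron in S is pushed out by e⁻–e⁻ repulsion.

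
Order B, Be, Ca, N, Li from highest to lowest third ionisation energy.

Be > Li > Ca > N > B

The third ionization energy removes an electron from the +2 ion. For each element: B²⁺ still has 1 valence electron; Be²⁺ is the bare [He] core; Ca²⁺ is the bare [Ar] core; N²⁺ still has 3 valence electrons; Li²⁺ is already 1 electron into the core.
Pulling an electron out of a noble-gas core costs far more than removing a remaining valence electron, so Ca, Li and Be sit at the high end of IE_3.
Valence configurations: B²⁺ [He]2s¹, N²⁺ [He]2s²2p¹.
Approximate IE_3 values (kJ/mol): B 3660, Be 14849, Ca 4912, N 4578, Li 11815.
Hence IE_3: B < N < Ca < Li < Be.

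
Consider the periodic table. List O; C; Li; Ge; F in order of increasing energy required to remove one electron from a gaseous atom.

Li < Ge < C < O < F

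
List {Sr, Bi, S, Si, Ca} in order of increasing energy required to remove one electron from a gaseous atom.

Sr, Ca, Bi, Si, S

Si is in period 3, group 14; S is in period 3, group 16; Ca is in period 4, group 2; Sr is in period 5, group 2; Bi is in period 6, group 15.
First ionization energy rises across a period (greater Z_eff holds electrons more tightly) and falls down a group (valence electrons are farther from the nucleus).
Here both period and group differ, so the two effects have to be weighed against each other.
Ca > Sr: they share group 2; the group trend gives Ca the larger value.
Bi > Ca: period and group pull opposite ways; the across-period shift dominates (703 vs 590 kJ/mol).
Si > Bi: period and group pull opposite ways; the down-group shift dominates (786 vs 703 kJ/mol).
S > Si: both are in period 3; the period trend gives S the larger value.
Tabulated first ionization energy (kJ/mol): Si 786, S 1000, Ca 590, Sr 550, Bi 703.
So from lowest to highest: Sr < Ca < Bi < Si < S.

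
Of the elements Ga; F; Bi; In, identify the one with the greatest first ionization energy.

F

F is in period 2, group 17; Ga is in period 4, group 13; In is in period 5, group 13; Bi is in period 6, group 15.
First ionization energy rises across a period (greater Z_eff holds electrons more tightly) and falls down a group (valence electrons are farther from the nucleus).
Here both period and group differ, so the two effects have to be weighed against each other.
Ga > In: Ga sits above In in group 13, so the down-group effect alone puts Ga higher.
Bi > Ga: period and group pull opposite ways; the across-period shift dominates (703 vs 579 kJ/mol).
F > Bi: relative to Bi, both the across-period and down-group shifts push F's first ionization energy up.
Approximate values (kJ/mol): F 1681, Ga 579, In 558, Bi 703.
The greatest first ionization energy among these belongs to F.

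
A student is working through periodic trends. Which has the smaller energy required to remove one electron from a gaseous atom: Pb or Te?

Pb

Te is in period 5, group 16; Pb is in period 6, group 14.
First ionization energy rises across a period (greater Z_eff holds electrons more tightly) and falls down a group (valence electrons are farther from the nucleus).
Here both period and group differ, so the two effects have to be weighed against each other.
Te > Pb: both effects reinforce here, so Te is clearly the higher of the two.
For reference (kJ/mol): Te 869, Pb 716.
So Pb has the smaller energy required to remove one electron from a gaseous atom (Pb < Te).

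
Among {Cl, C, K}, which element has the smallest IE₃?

Cl

Consider each +2 ion: Cl²⁺ still has 5 valence electrons; C²⁺ still has 2 valence electrons; K²⁺ is already 1 electron into the core.
Usually core removal costs more than valence removal, but here the competition is close: a tightly held n=2 valence electron can cost more to remove than an n=3 core electron, so the actual values have to decide it.
Valence configurations: Cl²⁺ [Ne]3s²3p³, C²⁺ [He]2s².
The numbers (kJ/mol): Cl 3822, C 4620, K 4420.
Overall IE_3 order: Cl < K < C.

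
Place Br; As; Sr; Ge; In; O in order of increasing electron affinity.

O is in period 2, group 16; Ge is in period 4, group 14; As is in period 4, group 15; Br is in period 4, group 17; Sr is in period 5, group 2; In is in period 5, group 13.
EA tends to increase across a period and decrease down a group, though the pattern is less regular than for IE or radius.
These span different periods and groups, so the two trends combine.
In > Sr: both are in period 5; the period trend gives In the larger value.
As > In: both effects reinforce here, so As is clearly the higher of the two.
Ge > As: this pair runs against the simple trend — see the exception note.
O > Ge: both effects reinforce here, so O is clearly the higher of the two.
Br > O: period and group pull opposite ways; the across-period shift dominates (325 vs 141 kJ/mol).
Note the exception: Ge has a higher electron affinity than As, contrary to the simple trend — adding an electron to As's half-filled 4p³ is unfavourable, so Ge (4p²) has the more exothermic EA.
Tabulated electron affinity (kJ/mol): O 141, Ge 119, As 78, Br 325, Sr 5, In 29.
So from lowest to highest: Sr < In < As < Ge < O < Br.

Sr, In, As, Ge, O, Br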